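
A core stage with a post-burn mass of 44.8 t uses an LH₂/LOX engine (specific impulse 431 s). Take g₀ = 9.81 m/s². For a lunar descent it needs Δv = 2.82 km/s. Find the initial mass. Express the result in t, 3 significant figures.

initial mass ≈ 87.3 t

v_e = Isp · g₀ = 431 × 9.81 = 4228.1 m/s.
By the Tsiolkovsky rocket equation, m₀/m_f = exp(Δv / v_e) = exp(2820 / 4228.1) = exp(0.6670) = 1.9483.
m₀ = m_f × 1.9483 = 44.8 × 1.9483 = 87.2838 t.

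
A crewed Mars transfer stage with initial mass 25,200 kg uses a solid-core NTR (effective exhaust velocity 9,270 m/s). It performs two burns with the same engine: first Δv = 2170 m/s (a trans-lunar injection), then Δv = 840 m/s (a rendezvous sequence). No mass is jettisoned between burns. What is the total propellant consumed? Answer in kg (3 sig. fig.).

After the first burn: m = 25200 × exp(−2170/9270.0) = 25200 × 0.79129 = 19,940.5 kg.
After the second burn: m = 19,940.5 × exp(−840/9270.0) = 19,940.5 × 0.91337 = 18,213.1 kg.
Total propellant = m₀ − m_final = 25200 − 18,213.1 = 6,986.9 kg.

total propellant consumed ≈ 6990 kg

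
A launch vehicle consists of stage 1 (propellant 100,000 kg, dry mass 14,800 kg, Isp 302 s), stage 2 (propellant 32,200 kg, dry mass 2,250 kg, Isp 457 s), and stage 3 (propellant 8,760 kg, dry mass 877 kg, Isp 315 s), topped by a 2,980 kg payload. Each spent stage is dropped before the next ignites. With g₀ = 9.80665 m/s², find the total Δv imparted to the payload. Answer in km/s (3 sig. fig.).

Ignition mass of stage 1 = 100,000+14,800 + 32,200+2,250 + 8,760+877 + 2,980 = 161,867 kg.
Stage 1: m₀ = 161,867 kg, m_f = 161,867 − 100,000 = 61,867 kg; Δv = 302×9.80665×ln(2.616) = 2961.6×0.9618 ≈ 2848 m/s.
Stage 2: m₀ = 47,067 kg, m_f = 47,067 − 32,200 = 14,867 kg; Δv = 457×9.80665×ln(3.166) = 4481.6×1.1524 ≈ 5165 m/s.
Stage 3: m₀ = 12,617 kg, m_f = 12,617 − 8,760 = 3,857 kg; Δv = 315×9.80665×ln(3.271) = 3089.1×1.1852 ≈ 3661 m/s.
Total Δv = 2848 + 5165 + 3661 = 11674 m/s.

Δv ≈ 11.7 km/s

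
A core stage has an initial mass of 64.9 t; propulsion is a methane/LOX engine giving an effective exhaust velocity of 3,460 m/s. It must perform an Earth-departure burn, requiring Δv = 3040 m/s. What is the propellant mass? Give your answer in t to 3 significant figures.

propellant mass ≈ 37.9 t

Using Δv = v_e ln(m₀/m_f): m₀/m_f = exp(Δv / v_e) = exp(3040 / 3460.0) = exp(0.8786) = 2.4076.
m_f = 64.9 / 2.4076 = 26.9563 t, so propellant = m₀ − m_f = 64.9 − 26.9563 = 37.9437 t.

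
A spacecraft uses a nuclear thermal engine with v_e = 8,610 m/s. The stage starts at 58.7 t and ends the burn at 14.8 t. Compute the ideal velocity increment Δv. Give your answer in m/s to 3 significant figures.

Rocket equation: Δv = v_e · ln(m₀/m_f) = 8610.0 × ln(3.966) = 8610.0 × 1.3778 ≈ 11863.0 m/s.

Δv ≈ 11900 m/s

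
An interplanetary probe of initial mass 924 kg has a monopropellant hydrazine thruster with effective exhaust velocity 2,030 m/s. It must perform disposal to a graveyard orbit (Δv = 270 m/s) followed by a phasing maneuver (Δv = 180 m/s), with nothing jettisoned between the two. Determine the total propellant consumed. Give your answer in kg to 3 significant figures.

After the first burn: m = 924 × exp(−270/2030.0) = 924 × 0.87546 = 808.925 kg.
After the second burn: m = 808.925 × exp(−180/2030.0) = 808.925 × 0.91515 = 740.288 kg.
Total propellant = m₀ − m_final = 924 − 740.288 = 183.712 kg.

total propellant consumed ≈ 184 kg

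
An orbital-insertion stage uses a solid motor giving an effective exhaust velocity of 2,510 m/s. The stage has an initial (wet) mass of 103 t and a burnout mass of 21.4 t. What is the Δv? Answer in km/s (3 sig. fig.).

Δv ≈ 3.94 km/s

Δv = v_e · ln(m₀/m_f) = 2510.0 × ln(4.813) = 2510.0 × 1.5713 ≈ 3944.1 m/s.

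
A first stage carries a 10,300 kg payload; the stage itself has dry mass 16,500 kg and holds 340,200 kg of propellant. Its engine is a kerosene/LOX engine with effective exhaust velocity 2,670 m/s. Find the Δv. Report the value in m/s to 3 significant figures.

Δv ≈ 6990 m/s

m₀ = payload + dry + propellant = 10,300 + 16,500 + 340,200 = 367,000 kg.
m_f = payload + dry = 10,300 + 16,500 = 26,800 kg.
By the Tsiolkovsky rocket equation, Δv = v_e · ln(m₀/m_f) = 2670.0 × ln(13.69) = 2670.0 × 2.6170 ≈ 6987.3 m/s.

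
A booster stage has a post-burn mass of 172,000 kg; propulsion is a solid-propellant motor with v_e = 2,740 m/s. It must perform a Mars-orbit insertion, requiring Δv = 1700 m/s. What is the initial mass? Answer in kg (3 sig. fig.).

m₀/m_f = exp(Δv / v_e) = exp(1700 / 2740.0) = exp(0.6204) = 1.8597.
m₀ = m_f × 1.8597 = 172,000 × 1.8597 = 319,868 kg.

initial mass ≈ 320000 kg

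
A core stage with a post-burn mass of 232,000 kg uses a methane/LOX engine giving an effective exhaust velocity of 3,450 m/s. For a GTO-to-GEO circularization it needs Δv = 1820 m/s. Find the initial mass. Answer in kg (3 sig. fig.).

Rocket equation: m₀/m_f = exp(Δv / v_e) = exp(1820 / 3450.0) = exp(0.5275) = 1.6948.
m₀ = m_f × 1.6948 = 232,000 × 1.6948 = 393,194 kg.

initial mass ≈ 393000 kg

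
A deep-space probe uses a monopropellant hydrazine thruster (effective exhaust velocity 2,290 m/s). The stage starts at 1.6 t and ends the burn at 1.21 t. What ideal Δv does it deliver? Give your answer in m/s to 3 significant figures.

Δv ≈ 640 m/s

Δv = v_e · ln(m₀/m_f) = 2290.0 × ln(1.322) = 2290.0 × 0.2794 ≈ 639.8 m/s.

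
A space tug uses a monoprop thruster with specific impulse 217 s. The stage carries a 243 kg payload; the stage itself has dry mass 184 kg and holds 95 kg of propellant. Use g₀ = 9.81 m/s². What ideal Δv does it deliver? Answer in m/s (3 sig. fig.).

Δv ≈ 428 m/s

v_e = Isp · g₀ = 217 × 9.81 = 2128.8 m/s.
m₀ = payload + dry + propellant = 243 + 184 + 95 = 522 kg.
m_f = payload + dry = 243 + 184 = 427 kg.
From the ideal rocket equation, Δv = v_e · ln(m₀/m_f) = 2128.8 × ln(1.222) = 2128.8 × 0.2009 ≈ 427.6 m/s.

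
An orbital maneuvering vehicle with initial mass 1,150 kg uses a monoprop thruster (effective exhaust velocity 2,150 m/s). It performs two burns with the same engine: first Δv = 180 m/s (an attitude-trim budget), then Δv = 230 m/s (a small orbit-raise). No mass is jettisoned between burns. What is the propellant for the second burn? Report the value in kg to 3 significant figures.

propellant for the second burn ≈ 107 kg

After the first burn: m = 1150 × exp(−180/2150.0) = 1150 × 0.91969 = 1,057.64 kg.
After the second burn: m = 1,057.64 × exp(−230/2150.0) = 1,057.64 × 0.89855 = 950.342 kg.
Second-burn propellant = 1,057.64 − 950.342 = 107.298 kg.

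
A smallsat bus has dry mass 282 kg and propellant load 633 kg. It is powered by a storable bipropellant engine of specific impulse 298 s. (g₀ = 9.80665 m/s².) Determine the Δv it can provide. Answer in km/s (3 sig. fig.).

v_e = Isp · g₀ = 298 × 9.80665 = 2922.4 m/s.
m₀ = m_dry + m_prop = 282 + 633 = 915 kg.
Δv = v_e · ln(m₀/m_f) = 2922.4 × ln(3.245) = 2922.4 × 1.1770 ≈ 3439.7 m/s.

Δv ≈ 3.44 km/s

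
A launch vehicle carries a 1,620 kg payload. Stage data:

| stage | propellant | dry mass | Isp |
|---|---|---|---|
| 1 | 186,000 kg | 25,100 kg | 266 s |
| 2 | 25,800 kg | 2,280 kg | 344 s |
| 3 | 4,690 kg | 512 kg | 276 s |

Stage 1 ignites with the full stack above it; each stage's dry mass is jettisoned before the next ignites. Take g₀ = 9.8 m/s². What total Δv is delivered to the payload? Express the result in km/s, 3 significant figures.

Δv ≈ 11.4 km/s

Ignition mass of stage 1 = 186,000+25,100 + 25,800+2,280 + 4,690+512 + 1,620 = 246,002 kg.
Stage 1: m₀ = 246,002 kg, m_f = 246,002 − 186,000 = 60,002 kg; Δv = 266×9.8×ln(4.1) = 2606.8×1.4110 ≈ 3678 m/s.
Stage 2: m₀ = 34,902 kg, m_f = 34,902 − 25,800 = 9,102 kg; Δv = 344×9.8×ln(3.835) = 3371.2×1.3440 ≈ 4531 m/s.
Stage 3: m₀ = 6,822 kg, m_f = 6,822 − 4,690 = 2,132 kg; Δv = 276×9.8×ln(3.2) = 2704.8×1.1631 ≈ 3146 m/s.
Total Δv = 3678 + 4531 + 3146 = 11355 m/s.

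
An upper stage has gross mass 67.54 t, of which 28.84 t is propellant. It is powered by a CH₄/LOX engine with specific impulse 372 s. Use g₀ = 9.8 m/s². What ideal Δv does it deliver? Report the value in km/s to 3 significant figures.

v_e = Isp · g₀ = 372 × 9.8 = 3645.6 m/s.
m_f = m₀ − m_prop = 67.54 − 28.84 = 38.7 t.
From the ideal rocket equation, Δv = v_e · ln(m₀/m_f) = 3645.6 × ln(1.745) = 3645.6 × 0.5569 ≈ 2030.2 m/s.

Δv ≈ 2.03 km/s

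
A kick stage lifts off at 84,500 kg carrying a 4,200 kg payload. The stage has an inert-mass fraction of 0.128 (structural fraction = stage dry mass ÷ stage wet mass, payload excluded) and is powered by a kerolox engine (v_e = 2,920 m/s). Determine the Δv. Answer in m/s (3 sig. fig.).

Δv ≈ 5150 m/s

Stage wet mass = m₀ − payload = 84,500 − 4,200 = 80,300 kg.
Stage dry mass = ε × stage wet mass = 0.128 × 80,300 = 10,278.4 kg.
Burnout mass m_f = stage dry + payload = 10,278.4 + 4,200 = 14,478.4 kg.
Δv = v_e · ln(84,500/14,478.4) = 2920.0 × ln(5.836) = 2920.0 × 1.7641 ≈ 5151 m/s.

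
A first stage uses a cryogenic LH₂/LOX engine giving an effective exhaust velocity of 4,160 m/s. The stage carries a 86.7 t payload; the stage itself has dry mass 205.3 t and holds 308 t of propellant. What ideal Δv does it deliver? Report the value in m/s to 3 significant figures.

m₀ = payload + dry + propellant = 86.7 + 205.3 + 308 = 600 t.
m_f = payload + dry = 86.7 + 205.3 = 292 t.
Rocket equation: Δv = v_e · ln(m₀/m_f) = 4160.0 × ln(2.055) = 4160.0 × 0.7202 ≈ 2995.9 m/s.

Δv ≈ 3000 m/s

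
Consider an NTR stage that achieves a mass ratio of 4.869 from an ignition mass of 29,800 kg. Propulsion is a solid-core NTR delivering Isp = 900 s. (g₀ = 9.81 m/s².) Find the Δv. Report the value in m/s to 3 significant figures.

v_e = Isp · g₀ = 900 × 9.81 = 8829.0 m/s.
Δv = v_e · ln(4.869) = 8829.0 × 1.5829 ≈ 13975.3 m/s.

Δv ≈ 14000 m/s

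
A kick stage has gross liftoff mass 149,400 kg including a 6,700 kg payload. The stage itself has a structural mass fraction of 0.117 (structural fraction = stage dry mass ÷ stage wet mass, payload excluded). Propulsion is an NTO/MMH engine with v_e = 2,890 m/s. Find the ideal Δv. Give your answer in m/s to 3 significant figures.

Stage wet mass = m₀ − payload = 149,400 − 6,700 = 142,700 kg.
Stage dry mass = ε × stage wet mass = 0.117 × 142,700 = 16,695.9 kg.
Burnout mass m_f = stage dry + payload = 16,695.9 + 6,700 = 23,395.9 kg.
Rocket equation: Δv = v_e · ln(149,400/23,395.9) = 2890.0 × ln(6.386) = 2890.0 × 1.8541 ≈ 5358 m/s.

Δv ≈ 5360 m/s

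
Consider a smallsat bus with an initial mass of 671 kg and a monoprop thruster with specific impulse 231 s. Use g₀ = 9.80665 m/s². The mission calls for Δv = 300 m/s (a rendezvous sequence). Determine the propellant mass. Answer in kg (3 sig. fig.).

v_e = Isp · g₀ = 231 × 9.80665 = 2265.3 m/s.
Rocket equation: m₀/m_f = exp(Δv / v_e) = exp(300 / 2265.3) = exp(0.1324) = 1.1416.
m_f = 671 / 1.1416 = 587.772 kg, so propellant = m₀ − m_f = 671 − 587.772 = 83.228 kg.

propellant mass ≈ 83.2 kg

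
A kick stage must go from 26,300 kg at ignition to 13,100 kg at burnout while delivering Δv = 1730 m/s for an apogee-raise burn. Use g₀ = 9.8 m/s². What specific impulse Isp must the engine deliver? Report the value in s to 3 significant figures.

ln(m₀/m_f) = ln(26300/13100) = ln(2.008) = 0.6970.
v_e = Δv / ln(m₀/m_f) = 1730 / 0.6970 = 2482.2 m/s.
Isp = v_e / g₀ = 2482.2 / 9.8 = 253.3 s.

Isp ≈ 253 s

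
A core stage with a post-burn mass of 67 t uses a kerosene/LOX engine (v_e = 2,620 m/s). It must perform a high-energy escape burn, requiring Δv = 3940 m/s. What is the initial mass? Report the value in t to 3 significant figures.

initial mass ≈ 301 t

m₀/m_f = exp(Δv / v_e) = exp(3940 / 2620.0) = exp(1.5038) = 4.4988.
m₀ = m_f × 4.4988 = 67 × 4.4988 = 301.42 t.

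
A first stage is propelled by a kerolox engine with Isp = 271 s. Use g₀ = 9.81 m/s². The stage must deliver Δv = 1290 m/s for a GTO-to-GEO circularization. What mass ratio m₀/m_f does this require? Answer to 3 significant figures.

v_e = Isp · g₀ = 271 × 9.81 = 2658.5 m/s.
Using Δv = v_e ln(m₀/m_f): m₀/m_f = exp(Δv / v_e) = exp(1290 / 2658.5) = exp(0.4852) = 1.6246.

mass ratio ≈ 1.62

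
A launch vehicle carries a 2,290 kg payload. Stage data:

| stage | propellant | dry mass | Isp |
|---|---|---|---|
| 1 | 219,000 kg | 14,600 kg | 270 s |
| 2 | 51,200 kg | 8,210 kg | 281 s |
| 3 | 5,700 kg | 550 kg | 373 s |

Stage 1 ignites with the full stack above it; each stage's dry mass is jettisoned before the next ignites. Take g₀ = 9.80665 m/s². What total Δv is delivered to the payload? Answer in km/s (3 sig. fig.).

Ignition mass of stage 1 = 219,000+14,600 + 51,200+8,210 + 5,700+550 + 2,290 = 301,550 kg.
Stage 1: m₀ = 301,550 kg, m_f = 301,550 − 219,000 = 82,550 kg; Δv = 270×9.80665×ln(3.653) = 2647.8×1.2955 ≈ 3430 m/s.
Stage 2: m₀ = 67,950 kg, m_f = 67,950 − 51,200 = 16,750 kg; Δv = 281×9.80665×ln(4.057) = 2755.7×1.4004 ≈ 3859 m/s.
Stage 3: m₀ = 8,540 kg, m_f = 8,540 − 5,700 = 2,840 kg; Δv = 373×9.80665×ln(3.007) = 3657.9×1.1010 ≈ 4027 m/s.
Total Δv = 3430 + 3859 + 4027 = 11316 m/s.

Δv ≈ 11.3 km/s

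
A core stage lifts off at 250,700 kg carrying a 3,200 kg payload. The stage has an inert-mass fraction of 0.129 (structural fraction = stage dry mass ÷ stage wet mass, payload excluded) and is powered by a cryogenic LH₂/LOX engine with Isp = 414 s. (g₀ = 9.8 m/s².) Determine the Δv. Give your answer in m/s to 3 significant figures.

Stage wet mass = m₀ − payload = 250,700 − 3,200 = 247,500 kg.
Stage dry mass = ε × stage wet mass = 0.129 × 247,500 = 31,927.5 kg.
Burnout mass m_f = stage dry + payload = 31,927.5 + 3,200 = 35,127.5 kg.
v_e = Isp · g₀ = 414 × 9.8 = 4057.2 m/s.
Using Δv = v_e ln(m₀/m_f): Δv = v_e · ln(250,700/35,127.5) = 4057.2 × ln(7.137) = 4057.2 × 1.9653 ≈ 7974 m/s.

Δv ≈ 7970 m/s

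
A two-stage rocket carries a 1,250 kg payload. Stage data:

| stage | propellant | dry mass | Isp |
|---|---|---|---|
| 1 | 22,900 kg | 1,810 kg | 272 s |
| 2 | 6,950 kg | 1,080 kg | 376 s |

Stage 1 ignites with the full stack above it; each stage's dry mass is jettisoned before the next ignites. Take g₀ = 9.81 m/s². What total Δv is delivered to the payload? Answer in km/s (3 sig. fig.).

Ignition mass of stage 1 = 22,900+1,810 + 6,950+1,080 + 1,250 = 33,990 kg.
Stage 1: m₀ = 33,990 kg, m_f = 33,990 − 22,900 = 11,090 kg; Δv = 272×9.81×ln(3.065) = 2668.3×1.1200 ≈ 2989 m/s.
Stage 2: m₀ = 9,280 kg, m_f = 9,280 − 6,950 = 2,330 kg; Δv = 376×9.81×ln(3.983) = 3688.6×1.3820 ≈ 5098 m/s.
Total Δv = 2989 + 5098 = 8087 m/s.

Δv ≈ 8.09 km/s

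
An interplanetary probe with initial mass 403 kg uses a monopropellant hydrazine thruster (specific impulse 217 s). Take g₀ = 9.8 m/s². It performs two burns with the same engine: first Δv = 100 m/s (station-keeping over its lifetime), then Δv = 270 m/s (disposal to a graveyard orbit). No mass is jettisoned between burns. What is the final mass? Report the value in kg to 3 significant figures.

v_e = Isp · g₀ = 217 × 9.8 = 2126.6 m/s.
After the first burn: m = 403 × exp(−100/2126.6) = 403 × 0.95407 = 384.49 kg.
After the second burn: m = 384.49 × exp(−270/2126.6) = 384.49 × 0.88077 = 338.647 kg.

final mass ≈ 339 kg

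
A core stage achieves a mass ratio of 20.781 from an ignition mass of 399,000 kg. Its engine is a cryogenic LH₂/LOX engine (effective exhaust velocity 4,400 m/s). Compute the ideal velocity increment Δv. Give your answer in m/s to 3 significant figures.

Δv ≈ 13300 m/s

Rocket equation: Δv = v_e · ln(20.781) = 4400.0 × 3.0340 ≈ 13349.8 m/s.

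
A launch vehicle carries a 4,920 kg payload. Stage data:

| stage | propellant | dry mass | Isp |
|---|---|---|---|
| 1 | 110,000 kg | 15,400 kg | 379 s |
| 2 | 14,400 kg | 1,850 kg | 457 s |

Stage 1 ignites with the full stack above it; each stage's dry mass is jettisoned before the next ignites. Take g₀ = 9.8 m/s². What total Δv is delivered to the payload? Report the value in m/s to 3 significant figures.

Δv ≈ 10300 m/s

Ignition mass of stage 1 = 110,000+15,400 + 14,400+1,850 + 4,920 = 146,570 kg.
Stage 1: m₀ = 146,570 kg, m_f = 146,570 − 110,000 = 36,570 kg; Δv = 379×9.8×ln(4.008) = 3714.2×1.3883 ≈ 5156 m/s.
Stage 2: m₀ = 21,170 kg, m_f = 21,170 − 14,400 = 6,770 kg; Δv = 457×9.8×ln(3.127) = 4478.6×1.1401 ≈ 5106 m/s.
Total Δv = 5156 + 5106 = 10262 m/s.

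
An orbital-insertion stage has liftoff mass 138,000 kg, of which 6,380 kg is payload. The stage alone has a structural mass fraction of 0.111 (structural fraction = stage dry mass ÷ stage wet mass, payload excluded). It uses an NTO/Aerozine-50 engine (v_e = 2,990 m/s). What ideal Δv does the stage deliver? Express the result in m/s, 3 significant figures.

Δv ≈ 5630 m/s

Stage wet mass = m₀ − payload = 138,000 − 6,380 = 131,620 kg.
Stage dry mass = ε × stage wet mass = 0.111 × 131,620 = 14,609.8 kg.
Burnout mass m_f = stage dry + payload = 14,609.8 + 6,380 = 20,989.8 kg.
Δv = v_e · ln(138,000/20,989.8) = 2990.0 × ln(6.575) = 2990.0 × 1.8832 ≈ 5631 m/s.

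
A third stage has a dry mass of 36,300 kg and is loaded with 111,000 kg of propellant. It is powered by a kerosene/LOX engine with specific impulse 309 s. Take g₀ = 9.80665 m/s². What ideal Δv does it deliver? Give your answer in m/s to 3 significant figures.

v_e = Isp · g₀ = 309 × 9.80665 = 3030.3 m/s.
m₀ = m_dry + m_prop = 36,300 + 111,000 = 147,300 kg.
Δv = v_e · ln(m₀/m_f) = 3030.3 × ln(4.058) = 3030.3 × 1.4007 ≈ 4244.3 m/s.

Δv ≈ 4240 m/s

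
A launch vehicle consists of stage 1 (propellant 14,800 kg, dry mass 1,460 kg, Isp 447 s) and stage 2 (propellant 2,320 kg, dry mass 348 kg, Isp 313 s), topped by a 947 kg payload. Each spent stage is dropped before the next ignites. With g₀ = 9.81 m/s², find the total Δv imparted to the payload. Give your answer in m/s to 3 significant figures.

Ignition mass of stage 1 = 14,800+1,460 + 2,320+348 + 947 = 19,875 kg.
Stage 1: m₀ = 19,875 kg, m_f = 19,875 − 14,800 = 5,075 kg; Δv = 447×9.81×ln(3.916) = 4385.1×1.3651 ≈ 5986 m/s.
Stage 2: m₀ = 3,615 kg, m_f = 3,615 − 2,320 = 1,295 kg; Δv = 313×9.81×ln(2.792) = 3070.5×1.0266 ≈ 3152 m/s.
Total Δv = 5986 + 3152 = 9138 m/s.

Δv ≈ 9140 m/s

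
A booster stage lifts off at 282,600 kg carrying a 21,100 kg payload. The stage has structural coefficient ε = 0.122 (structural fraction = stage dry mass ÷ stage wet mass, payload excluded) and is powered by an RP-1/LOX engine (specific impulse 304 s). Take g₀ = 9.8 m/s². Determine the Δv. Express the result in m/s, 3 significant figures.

Δv ≈ 4990 m/s

Stage wet mass = m₀ − payload = 282,600 − 21,100 = 261,500 kg.
Stage dry mass = ε × stage wet mass = 0.122 × 261,500 = 31,903 kg.
Burnout mass m_f = stage dry + payload = 31,903 + 21,100 = 53,003 kg.
v_e = Isp · g₀ = 304 × 9.8 = 2979.2 m/s.
Rocket equation: Δv = v_e · ln(282,600/53,003) = 2979.2 × ln(5.332) = 2979.2 × 1.6737 ≈ 4986 m/s.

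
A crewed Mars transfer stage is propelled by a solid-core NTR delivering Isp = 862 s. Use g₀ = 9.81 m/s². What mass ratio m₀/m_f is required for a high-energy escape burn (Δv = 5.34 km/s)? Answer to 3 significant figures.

v_e = Isp · g₀ = 862 × 9.81 = 8456.2 m/s.
Rocket equation: m₀/m_f = exp(Δv / v_e) = exp(5340 / 8456.2) = exp(0.6315) = 1.8804.

mass ratio ≈ 1.88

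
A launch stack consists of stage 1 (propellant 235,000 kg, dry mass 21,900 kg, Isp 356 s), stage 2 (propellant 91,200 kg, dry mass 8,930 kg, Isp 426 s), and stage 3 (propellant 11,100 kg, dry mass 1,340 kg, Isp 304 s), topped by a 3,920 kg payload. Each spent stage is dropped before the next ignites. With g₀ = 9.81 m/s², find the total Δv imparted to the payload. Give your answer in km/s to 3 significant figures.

Δv ≈ 13.2 km/s

Ignition mass of stage 1 = 235,000+21,900 + 91,200+8,930 + 11,100+1,340 + 3,920 = 373,390 kg.
Stage 1: m₀ = 373,390 kg, m_f = 373,390 − 235,000 = 138,390 kg; Δv = 356×9.81×ln(2.698) = 3492.4×0.9925 ≈ 3466 m/s.
Stage 2: m₀ = 116,490 kg, m_f = 116,490 − 91,200 = 25,290 kg; Δv = 426×9.81×ln(4.606) = 4179.1×1.5274 ≈ 6383 m/s.
Stage 3: m₀ = 16,360 kg, m_f = 16,360 − 11,100 = 5,260 kg; Δv = 304×9.81×ln(3.11) = 2982.2×1.1347 ≈ 3384 m/s.
Total Δv = 3466 + 6383 + 3384 = 13233 m/s.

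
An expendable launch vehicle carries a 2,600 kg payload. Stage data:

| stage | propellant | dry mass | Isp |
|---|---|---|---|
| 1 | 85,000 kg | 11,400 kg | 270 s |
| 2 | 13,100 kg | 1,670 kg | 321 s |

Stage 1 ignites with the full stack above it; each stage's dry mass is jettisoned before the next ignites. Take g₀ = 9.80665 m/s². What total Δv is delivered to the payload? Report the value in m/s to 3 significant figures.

Ignition mass of stage 1 = 85,000+11,400 + 13,100+1,670 + 2,600 = 113,770 kg.
Stage 1: m₀ = 113,770 kg, m_f = 113,770 − 85,000 = 28,770 kg; Δv = 270×9.80665×ln(3.954) = 2647.8×1.3748 ≈ 3640 m/s.
Stage 2: m₀ = 17,370 kg, m_f = 17,370 − 13,100 = 4,270 kg; Δv = 321×9.80665×ln(4.068) = 3147.9×1.4031 ≈ 4417 m/s.
Total Δv = 3640 + 4417 = 8057 m/s.

Δv ≈ 8060 m/s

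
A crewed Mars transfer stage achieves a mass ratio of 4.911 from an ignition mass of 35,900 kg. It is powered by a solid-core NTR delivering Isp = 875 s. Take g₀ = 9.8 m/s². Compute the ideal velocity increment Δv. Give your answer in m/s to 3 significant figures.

v_e = Isp · g₀ = 875 × 9.8 = 8575.0 m/s.
Rocket equation: Δv = v_e · ln(4.911) = 8575.0 × 1.5915 ≈ 13646.9 m/s.

Δv ≈ 13600 m/s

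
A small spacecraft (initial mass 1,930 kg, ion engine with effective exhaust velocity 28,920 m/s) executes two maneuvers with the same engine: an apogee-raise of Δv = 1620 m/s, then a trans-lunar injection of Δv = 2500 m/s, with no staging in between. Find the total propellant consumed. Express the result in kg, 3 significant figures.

total propellant consumed ≈ 256 kg

After the first burn: m = 1930 × exp(−1620/28920.0) = 1930 × 0.94552 = 1,824.85 kg.
After the second burn: m = 1,824.85 × exp(−2500/28920.0) = 1,824.85 × 0.91719 = 1,673.73 kg.
Total propellant = m₀ − m_final = 1930 − 1,673.73 = 256.27 kg.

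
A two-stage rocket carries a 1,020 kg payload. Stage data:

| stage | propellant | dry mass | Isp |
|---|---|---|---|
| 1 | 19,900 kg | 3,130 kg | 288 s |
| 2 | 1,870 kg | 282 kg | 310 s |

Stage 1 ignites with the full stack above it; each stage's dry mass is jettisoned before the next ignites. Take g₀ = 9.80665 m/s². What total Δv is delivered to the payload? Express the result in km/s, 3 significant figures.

Ignition mass of stage 1 = 19,900+3,130 + 1,870+282 + 1,020 = 26,202 kg.
Stage 1: m₀ = 26,202 kg, m_f = 26,202 − 19,900 = 6,302 kg; Δv = 288×9.80665×ln(4.158) = 2824.3×1.4250 ≈ 4025 m/s.
Stage 2: m₀ = 3,172 kg, m_f = 3,172 − 1,870 = 1,302 kg; Δv = 310×9.80665×ln(2.436) = 3040.1×0.8905 ≈ 2707 m/s.
Total Δv = 4025 + 2707 = 6732 m/s.

Δv ≈ 6.73 km/s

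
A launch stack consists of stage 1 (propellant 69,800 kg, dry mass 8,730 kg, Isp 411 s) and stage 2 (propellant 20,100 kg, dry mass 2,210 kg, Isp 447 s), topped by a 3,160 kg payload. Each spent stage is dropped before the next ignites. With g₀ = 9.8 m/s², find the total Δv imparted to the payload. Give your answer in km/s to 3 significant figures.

Ignition mass of stage 1 = 69,800+8,730 + 20,100+2,210 + 3,160 = 104,000 kg.
Stage 1: m₀ = 104,000 kg, m_f = 104,000 − 69,800 = 34,200 kg; Δv = 411×9.8×ln(3.041) = 4027.8×1.1122 ≈ 4480 m/s.
Stage 2: m₀ = 25,470 kg, m_f = 25,470 − 20,100 = 5,370 kg; Δv = 447×9.8×ln(4.743) = 4380.6×1.5567 ≈ 6819 m/s.
Total Δv = 4480 + 6819 = 11299 m/s.

Δv ≈ 11.3 km/s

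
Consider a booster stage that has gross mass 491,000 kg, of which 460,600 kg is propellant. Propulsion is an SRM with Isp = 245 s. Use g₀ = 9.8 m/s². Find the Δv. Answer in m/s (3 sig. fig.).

Δv ≈ 6680 m/s

v_e = Isp · g₀ = 245 × 9.8 = 2401.0 m/s.
m_f = m₀ − m_prop = 491,000 − 460,600 = 30,400 kg.
Δv = v_e · ln(m₀/m_f) = 2401.0 × ln(16.15) = 2401.0 × 2.7820 ≈ 6679.6 m/s.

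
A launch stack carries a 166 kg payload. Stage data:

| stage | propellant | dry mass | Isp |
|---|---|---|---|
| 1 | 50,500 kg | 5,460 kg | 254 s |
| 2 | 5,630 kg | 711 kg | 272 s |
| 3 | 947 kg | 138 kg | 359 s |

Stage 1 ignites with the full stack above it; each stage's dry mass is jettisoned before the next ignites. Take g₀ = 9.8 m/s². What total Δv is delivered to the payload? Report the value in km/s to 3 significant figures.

Ignition mass of stage 1 = 50,500+5,460 + 5,630+711 + 947+138 + 166 = 63,552 kg.
Stage 1: m₀ = 63,552 kg, m_f = 63,552 − 50,500 = 13,052 kg; Δv = 254×9.8×ln(4.869) = 2489.2×1.5829 ≈ 3940 m/s.
Stage 2: m₀ = 7,592 kg, m_f = 7,592 − 5,630 = 1,962 kg; Δv = 272×9.8×ln(3.87) = 2665.6×1.3531 ≈ 3607 m/s.
Stage 3: m₀ = 1,251 kg, m_f = 1,251 − 947 = 304 kg; Δv = 359×9.8×ln(4.115) = 3518.2×1.4147 ≈ 4977 m/s.
Total Δv = 3940 + 3607 + 4977 = 12524 m/s.

Δv ≈ 12.5 km/s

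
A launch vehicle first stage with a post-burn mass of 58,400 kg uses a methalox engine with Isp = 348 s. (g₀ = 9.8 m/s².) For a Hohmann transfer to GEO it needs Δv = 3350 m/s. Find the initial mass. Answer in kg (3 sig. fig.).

v_e = Isp · g₀ = 348 × 9.8 = 3410.4 m/s.
By the Tsiolkovsky rocket equation, m₀/m_f = exp(Δv / v_e) = exp(3350 / 3410.4) = exp(0.9823) = 2.6706.
m₀ = m_f × 2.6706 = 58,400 × 2.6706 = 155,963 kg.

initial mass ≈ 156000 kg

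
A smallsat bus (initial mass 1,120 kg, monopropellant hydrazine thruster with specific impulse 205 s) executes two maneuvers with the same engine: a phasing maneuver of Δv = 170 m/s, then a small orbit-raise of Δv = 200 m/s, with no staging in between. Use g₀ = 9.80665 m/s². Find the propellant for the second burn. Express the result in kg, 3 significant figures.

v_e = Isp · g₀ = 205 × 9.80665 = 2010.4 m/s.
After the first burn: m = 1120 × exp(−170/2010.4) = 1120 × 0.91891 = 1,029.18 kg.
After the second burn: m = 1,029.18 × exp(−200/2010.4) = 1,029.18 × 0.90530 = 931.717 kg.
Second-burn propellant = 1,029.18 − 931.717 = 97.463 kg.

propellant for the second burn ≈ 97.5 kg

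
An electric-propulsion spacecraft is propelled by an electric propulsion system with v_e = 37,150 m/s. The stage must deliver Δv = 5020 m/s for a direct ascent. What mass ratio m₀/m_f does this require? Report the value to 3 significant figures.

m₀/m_f = exp(Δv / v_e) = exp(5020 / 37150.0) = exp(0.1351) = 1.1447.

mass ratio ≈ 1.14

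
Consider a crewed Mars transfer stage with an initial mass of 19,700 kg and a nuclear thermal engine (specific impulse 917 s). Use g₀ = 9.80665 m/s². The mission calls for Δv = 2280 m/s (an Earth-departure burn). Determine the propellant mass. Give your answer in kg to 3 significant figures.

v_e = Isp · g₀ = 917 × 9.80665 = 8992.7 m/s.
By the Tsiolkovsky rocket equation, m₀/m_f = exp(Δv / v_e) = exp(2280 / 8992.7) = exp(0.2535) = 1.2886.
m_f = 19,700 / 1.2886 = 15,287.9 kg, so propellant = m₀ − m_f = 19,700 − 15,287.9 = 4,412.1 kg.

propellant mass ≈ 4410 kg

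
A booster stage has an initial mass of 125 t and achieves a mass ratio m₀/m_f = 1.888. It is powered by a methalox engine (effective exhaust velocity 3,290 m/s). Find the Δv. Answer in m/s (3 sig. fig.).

Using Δv = v_e ln(m₀/m_f): Δv = v_e · ln(1.888) = 3290.0 × 0.6355 ≈ 2090.9 m/s.

Δv ≈ 2090 m/s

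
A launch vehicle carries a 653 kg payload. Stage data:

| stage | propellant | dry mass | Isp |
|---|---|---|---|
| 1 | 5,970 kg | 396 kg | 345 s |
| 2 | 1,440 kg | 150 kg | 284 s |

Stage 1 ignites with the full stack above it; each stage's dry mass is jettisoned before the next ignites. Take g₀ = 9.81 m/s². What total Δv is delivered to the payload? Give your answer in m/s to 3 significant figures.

Δv ≈ 6860 m/s

Ignition mass of stage 1 = 5,970+396 + 1,440+150 + 653 = 8,609 kg.
Stage 1: m₀ = 8,609 kg, m_f = 8,609 − 5,970 = 2,639 kg; Δv = 345×9.81×ln(3.262) = 3384.5×1.1824 ≈ 4002 m/s.
Stage 2: m₀ = 2,243 kg, m_f = 2,243 − 1,440 = 803 kg; Δv = 284×9.81×ln(2.793) = 2786.0×1.0272 ≈ 2862 m/s.
Total Δv = 4002 + 2862 = 6864 m/s.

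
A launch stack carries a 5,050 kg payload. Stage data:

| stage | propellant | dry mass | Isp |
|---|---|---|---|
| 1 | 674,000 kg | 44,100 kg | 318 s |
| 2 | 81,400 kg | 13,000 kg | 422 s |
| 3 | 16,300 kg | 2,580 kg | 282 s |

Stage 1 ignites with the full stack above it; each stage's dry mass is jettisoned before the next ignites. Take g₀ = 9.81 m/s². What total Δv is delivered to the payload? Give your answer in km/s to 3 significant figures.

Ignition mass of stage 1 = 674,000+44,100 + 81,400+13,000 + 16,300+2,580 + 5,050 = 836,430 kg.
Stage 1: m₀ = 836,430 kg, m_f = 836,430 − 674,000 = 162,430 kg; Δv = 318×9.81×ln(5.149) = 3119.6×1.6389 ≈ 5113 m/s.
Stage 2: m₀ = 118,330 kg, m_f = 118,330 − 81,400 = 36,930 kg; Δv = 422×9.81×ln(3.204) = 4139.8×1.1645 ≈ 4821 m/s.
Stage 3: m₀ = 23,930 kg, m_f = 23,930 − 16,300 = 7,630 kg; Δv = 282×9.81×ln(3.136) = 2766.4×1.1430 ≈ 3162 m/s.
Total Δv = 5113 + 4821 + 3162 = 13096 m/s.

Δv ≈ 13.1 km/s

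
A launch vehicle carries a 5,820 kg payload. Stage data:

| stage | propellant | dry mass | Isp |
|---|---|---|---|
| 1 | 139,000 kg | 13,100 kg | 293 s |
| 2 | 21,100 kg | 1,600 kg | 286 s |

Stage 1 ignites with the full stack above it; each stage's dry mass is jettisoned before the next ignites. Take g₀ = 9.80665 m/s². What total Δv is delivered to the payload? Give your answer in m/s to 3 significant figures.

Ignition mass of stage 1 = 139,000+13,100 + 21,100+1,600 + 5,820 = 180,620 kg.
Stage 1: m₀ = 180,620 kg, m_f = 180,620 − 139,000 = 41,620 kg; Δv = 293×9.80665×ln(4.34) = 2873.3×1.4678 ≈ 4218 m/s.
Stage 2: m₀ = 28,520 kg, m_f = 28,520 − 21,100 = 7,420 kg; Δv = 286×9.80665×ln(3.844) = 2804.7×1.3464 ≈ 3776 m/s.
Total Δv = 4218 + 3776 = 7994 m/s.

Δv ≈ 7990 m/s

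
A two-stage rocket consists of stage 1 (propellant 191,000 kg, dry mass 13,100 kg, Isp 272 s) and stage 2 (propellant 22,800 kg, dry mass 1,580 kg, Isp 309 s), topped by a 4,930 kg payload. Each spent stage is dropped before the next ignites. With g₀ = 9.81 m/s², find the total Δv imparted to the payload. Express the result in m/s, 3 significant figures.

Δv ≈ 9110 m/s

Ignition mass of stage 1 = 191,000+13,100 + 22,800+1,580 + 4,930 = 233,410 kg.
Stage 1: m₀ = 233,410 kg, m_f = 233,410 − 191,000 = 42,410 kg; Δv = 272×9.81×ln(5.504) = 2668.3×1.7054 ≈ 4551 m/s.
Stage 2: m₀ = 29,310 kg, m_f = 29,310 − 22,800 = 6,510 kg; Δv = 309×9.81×ln(4.502) = 3031.3×1.5046 ≈ 4561 m/s.
Total Δv = 4551 + 4561 = 9112 m/s.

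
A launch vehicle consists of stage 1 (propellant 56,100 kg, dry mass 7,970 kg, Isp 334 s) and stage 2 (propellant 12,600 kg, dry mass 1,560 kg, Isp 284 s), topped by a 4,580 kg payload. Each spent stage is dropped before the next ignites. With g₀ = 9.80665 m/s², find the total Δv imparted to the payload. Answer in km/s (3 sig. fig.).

Ignition mass of stage 1 = 56,100+7,970 + 12,600+1,560 + 4,580 = 82,810 kg.
Stage 1: m₀ = 82,810 kg, m_f = 82,810 − 56,100 = 26,710 kg; Δv = 334×9.80665×ln(3.1) = 3275.4×1.1315 ≈ 3706 m/s.
Stage 2: m₀ = 18,740 kg, m_f = 18,740 − 12,600 = 6,140 kg; Δv = 284×9.80665×ln(3.052) = 2785.1×1.1158 ≈ 3108 m/s.
Total Δv = 3706 + 3108 = 6814 m/s.

Δv ≈ 6.81 km/s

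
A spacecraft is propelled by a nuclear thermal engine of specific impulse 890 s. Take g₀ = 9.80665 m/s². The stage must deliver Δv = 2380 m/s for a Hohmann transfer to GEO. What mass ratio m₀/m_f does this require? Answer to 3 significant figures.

v_e = Isp · g₀ = 890 × 9.80665 = 8727.9 m/s.
Rocket equation: m₀/m_f = exp(Δv / v_e) = exp(2380 / 8727.9) = exp(0.2727) = 1.3135.

mass ratio ≈ 1.31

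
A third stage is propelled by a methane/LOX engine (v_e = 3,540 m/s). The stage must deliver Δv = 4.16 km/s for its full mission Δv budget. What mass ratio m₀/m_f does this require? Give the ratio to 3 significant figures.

Rocket equation: m₀/m_f = exp(Δv / v_e) = exp(4160 / 3540.0) = exp(1.1751) = 3.2386.

mass ratio ≈ 3.24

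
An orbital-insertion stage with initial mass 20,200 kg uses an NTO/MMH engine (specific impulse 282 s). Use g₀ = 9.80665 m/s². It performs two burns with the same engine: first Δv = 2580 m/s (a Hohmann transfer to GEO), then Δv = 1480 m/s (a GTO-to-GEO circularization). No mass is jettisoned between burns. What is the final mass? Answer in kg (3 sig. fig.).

final mass ≈ 4650 kg

v_e = Isp · g₀ = 282 × 9.80665 = 2765.5 m/s.
After the first burn: m = 20200 × exp(−2580/2765.5) = 20200 × 0.39340 = 7,946.68 kg.
After the second burn: m = 7,946.68 × exp(−1480/2765.5) = 7,946.68 × 0.58557 = 4,653.34 kg.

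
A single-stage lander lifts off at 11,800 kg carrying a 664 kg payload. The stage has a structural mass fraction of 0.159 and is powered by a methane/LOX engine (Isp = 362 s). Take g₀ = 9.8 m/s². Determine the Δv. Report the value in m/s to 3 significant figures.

Δv ≈ 5600 m/s

Stage wet mass = m₀ − payload = 11,800 − 664 = 11,136 kg.
Stage dry mass = ε × stage wet mass = 0.159 × 11,136 = 1,770.62 kg.
Burnout mass m_f = stage dry + payload = 1,770.62 + 664 = 2,434.62 kg.
v_e = Isp · g₀ = 362 × 9.8 = 3547.6 m/s.
From the ideal rocket equation, Δv = v_e · ln(11,800/2,434.62) = 3547.6 × ln(4.847) = 3547.6 × 1.5783 ≈ 5599 m/s.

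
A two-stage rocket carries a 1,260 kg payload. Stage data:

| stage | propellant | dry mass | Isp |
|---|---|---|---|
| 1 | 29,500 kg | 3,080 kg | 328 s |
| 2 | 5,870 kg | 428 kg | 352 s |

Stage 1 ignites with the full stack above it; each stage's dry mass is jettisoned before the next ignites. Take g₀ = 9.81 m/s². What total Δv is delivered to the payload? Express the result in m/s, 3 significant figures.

Δv ≈ 9450 m/s

Ignition mass of stage 1 = 29,500+3,080 + 5,870+428 + 1,260 = 40,138 kg.
Stage 1: m₀ = 40,138 kg, m_f = 40,138 − 29,500 = 10,638 kg; Δv = 328×9.81×ln(3.773) = 3217.7×1.3279 ≈ 4273 m/s.
Stage 2: m₀ = 7,558 kg, m_f = 7,558 − 5,870 = 1,688 kg; Δv = 352×9.81×ln(4.477) = 3453.1×1.4991 ≈ 5176 m/s.
Total Δv = 4273 + 5176 = 9449 m/s.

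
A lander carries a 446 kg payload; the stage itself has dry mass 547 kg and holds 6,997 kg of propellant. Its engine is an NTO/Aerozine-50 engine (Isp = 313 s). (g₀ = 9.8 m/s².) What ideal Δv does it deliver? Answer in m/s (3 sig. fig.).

Δv ≈ 6400 m/s

v_e = Isp · g₀ = 313 × 9.8 = 3067.4 m/s.
m₀ = payload + dry + propellant = 446 + 547 + 6,997 = 7,990 kg.
m_f = payload + dry = 446 + 547 = 993 kg.
Using Δv = v_e ln(m₀/m_f): Δv = v_e · ln(m₀/m_f) = 3067.4 × ln(8.046) = 3067.4 × 2.0852 ≈ 6396.2 m/s.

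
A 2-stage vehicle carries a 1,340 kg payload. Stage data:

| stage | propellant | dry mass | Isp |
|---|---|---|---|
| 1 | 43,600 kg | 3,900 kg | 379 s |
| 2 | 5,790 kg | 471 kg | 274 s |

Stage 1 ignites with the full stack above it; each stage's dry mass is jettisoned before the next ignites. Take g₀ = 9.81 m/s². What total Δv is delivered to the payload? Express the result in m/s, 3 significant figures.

Ignition mass of stage 1 = 43,600+3,900 + 5,790+471 + 1,340 = 55,101 kg.
Stage 1: m₀ = 55,101 kg, m_f = 55,101 − 43,600 = 11,501 kg; Δv = 379×9.81×ln(4.791) = 3718.0×1.5667 ≈ 5825 m/s.
Stage 2: m₀ = 7,601 kg, m_f = 7,601 − 5,790 = 1,811 kg; Δv = 274×9.81×ln(4.197) = 2687.9×1.4344 ≈ 3856 m/s.
Total Δv = 5825 + 3856 = 9681 m/s.

Δv ≈ 9680 m/s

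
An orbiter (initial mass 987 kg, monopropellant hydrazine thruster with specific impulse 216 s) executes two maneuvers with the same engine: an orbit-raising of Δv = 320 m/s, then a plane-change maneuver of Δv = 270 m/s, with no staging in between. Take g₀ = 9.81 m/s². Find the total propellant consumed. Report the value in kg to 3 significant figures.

v_e = Isp · g₀ = 216 × 9.81 = 2119.0 m/s.
After the first burn: m = 987 × exp(−320/2119.0) = 987 × 0.85983 = 848.652 kg.
After the second burn: m = 848.652 × exp(−270/2119.0) = 848.652 × 0.88036 = 747.119 kg.
Total propellant = m₀ − m_final = 987 − 747.119 = 239.881 kg.

total propellant consumed ≈ 240 kg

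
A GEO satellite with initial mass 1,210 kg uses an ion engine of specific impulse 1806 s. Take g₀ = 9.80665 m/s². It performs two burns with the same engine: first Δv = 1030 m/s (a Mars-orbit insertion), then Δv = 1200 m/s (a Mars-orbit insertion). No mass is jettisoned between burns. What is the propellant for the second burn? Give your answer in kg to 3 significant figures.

v_e = Isp · g₀ = 1806 × 9.80665 = 17710.8 m/s.
After the first burn: m = 1210 × exp(−1030/17710.8) = 1210 × 0.94350 = 1,141.64 kg.
After the second burn: m = 1,141.64 × exp(−1200/17710.8) = 1,141.64 × 0.93449 = 1,066.85 kg.
Second-burn propellant = 1,141.64 − 1,066.85 = 74.79 kg.

propellant for the second burn ≈ 74.8 kg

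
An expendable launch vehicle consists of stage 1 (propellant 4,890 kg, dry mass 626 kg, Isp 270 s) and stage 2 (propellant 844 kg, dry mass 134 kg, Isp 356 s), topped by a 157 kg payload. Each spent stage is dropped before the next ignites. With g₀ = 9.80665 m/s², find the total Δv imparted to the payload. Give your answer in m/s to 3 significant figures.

Δv ≈ 8270 m/s

Ignition mass of stage 1 = 4,890+626 + 844+134 + 157 = 6,651 kg.
Stage 1: m₀ = 6,651 kg, m_f = 6,651 − 4,890 = 1,761 kg; Δv = 270×9.80665×ln(3.777) = 2647.8×1.3289 ≈ 3519 m/s.
Stage 2: m₀ = 1,135 kg, m_f = 1,135 − 844 = 291 kg; Δv = 356×9.80665×ln(3.9) = 3491.2×1.3611 ≈ 4752 m/s.
Total Δv = 3519 + 4752 = 8271 m/s.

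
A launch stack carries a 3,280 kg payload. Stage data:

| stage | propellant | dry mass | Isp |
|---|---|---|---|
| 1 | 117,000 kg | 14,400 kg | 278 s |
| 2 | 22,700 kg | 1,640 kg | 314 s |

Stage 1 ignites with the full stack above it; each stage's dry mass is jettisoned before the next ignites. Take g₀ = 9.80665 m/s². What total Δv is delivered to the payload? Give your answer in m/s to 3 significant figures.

Ignition mass of stage 1 = 117,000+14,400 + 22,700+1,640 + 3,280 = 159,020 kg.
Stage 1: m₀ = 159,020 kg, m_f = 159,020 − 117,000 = 42,020 kg; Δv = 278×9.80665×ln(3.784) = 2726.2×1.3309 ≈ 3628 m/s.
Stage 2: m₀ = 27,620 kg, m_f = 27,620 − 22,700 = 4,920 kg; Δv = 314×9.80665×ln(5.614) = 3079.3×1.7252 ≈ 5312 m/s.
Total Δv = 3628 + 5312 = 8940 m/s.

Δv ≈ 8940 m/s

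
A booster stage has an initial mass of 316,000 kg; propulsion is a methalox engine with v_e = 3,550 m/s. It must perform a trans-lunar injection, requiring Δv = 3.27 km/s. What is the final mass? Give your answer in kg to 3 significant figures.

Using Δv = v_e ln(m₀/m_f): m₀/m_f = exp(Δv / v_e) = exp(3270 / 3550.0) = exp(0.9211) = 2.5121.
m_f = m₀ / 2.5121 = 316,000 / 2.5121 = 125,791 kg.

final mass ≈ 126000 kg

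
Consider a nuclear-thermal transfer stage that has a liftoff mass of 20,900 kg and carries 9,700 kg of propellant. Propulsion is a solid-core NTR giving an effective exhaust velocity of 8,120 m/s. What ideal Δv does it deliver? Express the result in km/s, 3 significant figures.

Δv ≈ 5.07 km/s

m_f = m₀ − m_prop = 20,900 − 9,700 = 11,200 kg.
Δv = v_e · ln(m₀/m_f) = 8120.0 × ln(1.866) = 8120.0 × 0.6238 ≈ 5065.5 m/s.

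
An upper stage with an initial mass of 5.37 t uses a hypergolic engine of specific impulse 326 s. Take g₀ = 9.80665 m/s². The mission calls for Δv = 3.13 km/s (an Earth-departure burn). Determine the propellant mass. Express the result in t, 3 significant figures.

v_e = Isp · g₀ = 326 × 9.80665 = 3197.0 m/s.
From the ideal rocket equation, m₀/m_f = exp(Δv / v_e) = exp(3130 / 3197.0) = exp(0.9791) = 2.6619.
m_f = 5.37 / 2.6619 = 2.01736 t, so propellant = m₀ − m_f = 5.37 − 2.01736 = 3.35264 t.

propellant mass ≈ 3.35 t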